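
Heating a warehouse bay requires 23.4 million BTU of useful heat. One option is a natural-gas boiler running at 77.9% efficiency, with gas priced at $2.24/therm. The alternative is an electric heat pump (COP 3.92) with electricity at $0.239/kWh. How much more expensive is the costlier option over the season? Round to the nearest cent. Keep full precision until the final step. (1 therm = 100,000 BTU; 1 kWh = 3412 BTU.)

Heat load = 23.4 × 10⁶ BTU = 23,400,000 BTU
Gas: input = 23,400,000 / 0.779 = 30,038,511 BTU = 300.4 therm → 300.4 × $2.24 = $672.86
Heat pump: 23,400,000 BTU / 3412 = 6,858 kWh heat; / 3.92 = 1,750 kWh in → × $0.239 = $418.14
Difference = |$672.86 − $418.14| = $254.73

$254.73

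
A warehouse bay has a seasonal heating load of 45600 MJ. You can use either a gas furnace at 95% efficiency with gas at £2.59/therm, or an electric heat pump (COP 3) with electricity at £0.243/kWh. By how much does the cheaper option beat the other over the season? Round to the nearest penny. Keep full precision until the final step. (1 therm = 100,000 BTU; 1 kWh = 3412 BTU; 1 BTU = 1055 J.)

Heat load = 45600 MJ = 45,600,000,000 J / 1055 = 43,222,749 BTU
Gas: input = 43,222,749 / 0.95 = 45,497,630 BTU = 455 therm → 455 × £2.59 = £1,178.39
Heat pump: 43,222,749 BTU / 3412 = 12,670 kWh heat; / 3 = 4,223 kWh in → × £0.243 = £1,026.10
Difference = |£1,178.39 − £1,026.10| = £152.29

£152.29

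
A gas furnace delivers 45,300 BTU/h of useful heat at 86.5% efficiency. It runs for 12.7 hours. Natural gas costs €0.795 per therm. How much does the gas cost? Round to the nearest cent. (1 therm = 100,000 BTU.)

€5.29

Heat delivered = 45,300 BTU/h × 12.7 h = 575,310 BTU
Gas input = 575,310 / 0.865 = 665,098 BTU
= 665,098 / 100,000 = 6.651 therm
Cost = 6.651 × €0.795/therm = €5.29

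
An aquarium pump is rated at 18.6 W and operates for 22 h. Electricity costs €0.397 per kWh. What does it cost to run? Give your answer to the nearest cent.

€0.16

Energy = 18.6 W × 22 h = 409 Wh = 0.4092 kWh
Cost = 0.4092 kWh × €0.397/kWh = €0.16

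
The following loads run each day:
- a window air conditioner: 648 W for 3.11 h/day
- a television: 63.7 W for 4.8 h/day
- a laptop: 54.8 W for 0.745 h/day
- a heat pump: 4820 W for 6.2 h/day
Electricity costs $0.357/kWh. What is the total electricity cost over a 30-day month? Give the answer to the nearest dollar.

window air conditioner: 648 W × 3.11 h × 30 d = 60,458 Wh = 60.46 kWh
television: 63.7 W × 4.8 h × 30 d = 9,173 Wh = 9.173 kWh
laptop: 54.8 W × 0.745 h × 30 d = 1,225 Wh = 1.225 kWh
heat pump: 4820 W × 6.2 h × 30 d = 896,520 Wh = 896.5 kWh
Total energy = 60.46 + 9.173 + 1.225 + 896.5 = 967.4 kWh
Cost = 967.4 kWh × $0.357 = $345.35 ≈ $345

$345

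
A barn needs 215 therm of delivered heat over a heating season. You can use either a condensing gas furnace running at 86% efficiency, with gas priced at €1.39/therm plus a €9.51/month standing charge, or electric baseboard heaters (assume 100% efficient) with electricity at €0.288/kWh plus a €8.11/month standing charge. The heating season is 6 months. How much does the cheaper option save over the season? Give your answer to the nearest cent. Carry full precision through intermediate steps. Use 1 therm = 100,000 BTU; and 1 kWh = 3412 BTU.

€1458.87

Heat load = 215 therm × 100,000 = 21,500,000 BTU
Gas: input = 21,500,000 / 0.86 = 25,000,000 BTU = 250 therm → 250 × €1.39 = €347.50; + 6 × €9.51 standing = €404.56
Electric: 21,500,000 BTU / 3412 = 6,301 kWh → × €0.288 = €1,814.77; + 6 × €8.11 standing = €1,863.43
Difference = |€404.56 − €1,863.43| = €1,458.87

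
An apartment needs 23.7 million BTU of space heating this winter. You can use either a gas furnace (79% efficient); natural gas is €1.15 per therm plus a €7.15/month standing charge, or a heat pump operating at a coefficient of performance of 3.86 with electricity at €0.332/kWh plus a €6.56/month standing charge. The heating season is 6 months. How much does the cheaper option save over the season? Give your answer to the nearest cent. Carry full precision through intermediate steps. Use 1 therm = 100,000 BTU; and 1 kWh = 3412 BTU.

€248.89

Heat load = 23.7 × 10⁶ BTU = 23,700,000 BTU
Gas: input = 23,700,000 / 0.79 = 30,000,000 BTU = 300 therm → 300 × €1.15 = €345.00; + 6 × €7.15 standing = €387.90
Heat pump: 23,700,000 BTU / 3412 = 6,946 kWh heat; / 3.86 = 1,800 kWh in → × €0.332 = €597.43; + 6 × €6.56 standing = €636.79
Difference = |€387.90 − €636.79| = €248.89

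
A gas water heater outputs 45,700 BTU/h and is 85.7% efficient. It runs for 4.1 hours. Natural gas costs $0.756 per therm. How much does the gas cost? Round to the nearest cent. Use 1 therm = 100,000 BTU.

Heat delivered = 45,700 BTU/h × 4.1 h = 187,370 BTU
Gas input = 187,370 / 0.857 = 218,635 BTU
= 218,635 / 100,000 = 2.186 therm
Cost = 2.186 × $0.756/therm = $1.65

$1.65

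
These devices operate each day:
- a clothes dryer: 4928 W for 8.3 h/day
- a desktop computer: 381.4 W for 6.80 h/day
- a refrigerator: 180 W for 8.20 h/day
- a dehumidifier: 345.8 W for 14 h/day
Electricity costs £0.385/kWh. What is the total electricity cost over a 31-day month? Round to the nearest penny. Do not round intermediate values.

clothes dryer: 4928 W × 8.3 h × 31 d = 1,267,974 Wh = 1,268 kWh
desktop computer: 381.4 W × 6.80 h × 31 d = 80,399 Wh = 80.4 kWh
refrigerator: 180 W × 8.20 h × 31 d = 45,756 Wh = 45.76 kWh
dehumidifier: 345.8 W × 14 h × 31 d = 150,077 Wh = 150.1 kWh
Total energy = 1,268 + 80.4 + 45.76 + 150.1 = 1,544 kWh
Cost = 1,544 kWh × £0.385 = £594.52

£594.52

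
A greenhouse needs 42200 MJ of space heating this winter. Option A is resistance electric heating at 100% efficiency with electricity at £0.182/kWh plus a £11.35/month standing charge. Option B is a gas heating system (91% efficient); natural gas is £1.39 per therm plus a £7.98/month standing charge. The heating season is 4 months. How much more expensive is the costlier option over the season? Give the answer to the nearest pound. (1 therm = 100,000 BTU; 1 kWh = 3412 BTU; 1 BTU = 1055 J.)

£1536

Heat load = 42200 MJ = 42,200,000,000 J / 1055 = 40,000,000 BTU
Gas: input = 40,000,000 / 0.91 = 43,956,044 BTU = 439.6 therm → 439.6 × £1.39 = £610.99; + 4 × £7.98 standing = £642.91
Electric: 40,000,000 BTU / 3412 = 11,720 kWh → × £0.182 = £2,133.65; + 4 × £11.35 standing = £2,179.05
Difference = |£642.91 − £2,179.05| = £1,536.14 ≈ £1536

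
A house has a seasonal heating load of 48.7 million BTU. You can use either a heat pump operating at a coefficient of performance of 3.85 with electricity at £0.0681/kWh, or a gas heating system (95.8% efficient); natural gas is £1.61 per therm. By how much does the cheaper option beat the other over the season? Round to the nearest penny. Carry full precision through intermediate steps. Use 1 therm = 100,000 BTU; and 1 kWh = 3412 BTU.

Heat load = 48.7 × 10⁶ BTU = 48,700,000 BTU
Gas: input = 48,700,000 / 0.958 = 50,835,073 BTU = 508.4 therm → 508.4 × £1.61 = £818.44
Heat pump: 48,700,000 BTU / 3412 = 14,270 kWh heat; / 3.85 = 3,707 kWh in → × £0.0681 = £252.47
Difference = |£818.44 − £252.47| = £565.98

£565.98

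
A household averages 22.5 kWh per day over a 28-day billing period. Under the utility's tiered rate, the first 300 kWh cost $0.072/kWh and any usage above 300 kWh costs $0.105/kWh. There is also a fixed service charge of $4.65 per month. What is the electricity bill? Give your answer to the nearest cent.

$60.90

Usage = 22.5 kWh/day × 28 days = 630 kWh
First 300 kWh × $0.072 = $21.60
Remaining 330 kWh × $0.105 = $34.65
Energy charge = $56.25; + service $4.65 = $60.90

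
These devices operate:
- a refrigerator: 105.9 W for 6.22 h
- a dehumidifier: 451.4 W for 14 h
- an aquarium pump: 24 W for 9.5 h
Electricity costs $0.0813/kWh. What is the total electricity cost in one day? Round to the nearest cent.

refrigerator: 105.9 W × 6.22 h = 659 Wh = 0.6587 kWh
dehumidifier: 451.4 W × 14 h = 6,320 Wh = 6.32 kWh
aquarium pump: 24 W × 9.5 h = 228 Wh = 0.228 kWh
Total energy = 0.6587 + 6.32 + 0.228 = 7.206 kWh
Cost = 7.206 kWh × $0.0813 = $0.59

$0.59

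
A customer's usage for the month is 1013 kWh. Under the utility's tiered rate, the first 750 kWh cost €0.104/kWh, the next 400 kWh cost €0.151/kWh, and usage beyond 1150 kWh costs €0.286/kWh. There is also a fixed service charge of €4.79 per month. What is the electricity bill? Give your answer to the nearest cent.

€122.50

First 750 kWh × €0.104 = €78.00
Next 263 kWh × €0.151 = €39.71
Remaining tier: 0 kWh (not reached)
Energy charge = €117.71; + service €4.79 = €122.50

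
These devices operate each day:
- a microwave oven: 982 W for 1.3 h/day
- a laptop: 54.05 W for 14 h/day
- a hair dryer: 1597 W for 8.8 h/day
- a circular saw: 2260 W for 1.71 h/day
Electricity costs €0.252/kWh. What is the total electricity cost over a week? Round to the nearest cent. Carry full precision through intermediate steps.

€35.19

microwave oven: 982 W × 1.3 h × 7 d = 8,936 Wh = 8.936 kWh
laptop: 54.05 W × 14 h × 7 d = 5,297 Wh = 5.297 kWh
hair dryer: 1597 W × 8.8 h × 7 d = 98,375 Wh = 98.38 kWh
circular saw: 2260 W × 1.71 h × 7 d = 27,052 Wh = 27.05 kWh
Total energy = 8.936 + 5.297 + 98.38 + 27.05 = 139.7 kWh
Cost = 139.7 kWh × €0.252 = €35.19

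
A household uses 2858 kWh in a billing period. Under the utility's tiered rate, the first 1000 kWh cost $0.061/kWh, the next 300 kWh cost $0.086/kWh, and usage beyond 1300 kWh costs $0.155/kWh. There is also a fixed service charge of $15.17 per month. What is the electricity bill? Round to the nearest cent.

First 1000 kWh × $0.061 = $61.00
Next 300 kWh × $0.086 = $25.80
Remaining 1558 kWh × $0.155 = $241.49
Energy charge = $328.29; + service $15.17 = $343.46

$343.46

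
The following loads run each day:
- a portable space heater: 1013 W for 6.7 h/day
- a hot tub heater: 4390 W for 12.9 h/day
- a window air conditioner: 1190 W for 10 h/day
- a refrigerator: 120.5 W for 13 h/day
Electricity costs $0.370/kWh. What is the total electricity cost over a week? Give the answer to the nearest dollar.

portable space heater: 1013 W × 6.7 h × 7 d = 47,510 Wh = 47.51 kWh
hot tub heater: 4390 W × 12.9 h × 7 d = 396,417 Wh = 396.4 kWh
window air conditioner: 1190 W × 10 h × 7 d = 83,300 Wh = 83.3 kWh
refrigerator: 120.5 W × 13 h × 7 d = 10,966 Wh = 10.97 kWh
Total energy = 47.51 + 396.4 + 83.3 + 10.97 = 538.2 kWh
Cost = 538.2 kWh × $0.370 = $199.13 ≈ $199

$199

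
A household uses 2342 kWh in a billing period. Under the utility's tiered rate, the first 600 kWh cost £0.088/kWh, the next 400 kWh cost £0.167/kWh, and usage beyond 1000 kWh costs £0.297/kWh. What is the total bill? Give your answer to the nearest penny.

£518.17

First 600 kWh × £0.088 = £52.80
Next 400 kWh × £0.167 = £66.80
Remaining 1342 kWh × £0.297 = £398.57
Total = £518.17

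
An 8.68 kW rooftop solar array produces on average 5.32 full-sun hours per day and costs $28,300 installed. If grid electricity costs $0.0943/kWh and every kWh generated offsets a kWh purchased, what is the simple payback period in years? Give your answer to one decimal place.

17.8 years

Daily generation = 8.68 kW × 5.32 h = 46.18 kWh
Annual generation = 46.18 × 365 = 16855 kWh
Annual savings = 16855 × $0.0943 = $1,589.41
Payback = $28,300 / $1,589.41 = 17.8 years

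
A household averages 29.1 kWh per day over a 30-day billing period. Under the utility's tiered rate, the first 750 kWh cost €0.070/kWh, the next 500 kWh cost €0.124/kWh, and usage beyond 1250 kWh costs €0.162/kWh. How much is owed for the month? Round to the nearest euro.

€68

Usage = 29.1 kWh/day × 30 days = 873 kWh
First 750 kWh × €0.070 = €52.50
Next 123 kWh × €0.124 = €15.25
Remaining tier: 0 kWh (not reached)
Total = €67.75 ≈ €68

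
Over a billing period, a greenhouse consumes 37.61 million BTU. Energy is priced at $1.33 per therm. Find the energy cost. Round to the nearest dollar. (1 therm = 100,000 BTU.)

37.61 million BTU × (10 therm/million BTU) = 376.1 therm
Cost = 376.1 therm × $1.33/therm = $500.21 ≈ $500

$500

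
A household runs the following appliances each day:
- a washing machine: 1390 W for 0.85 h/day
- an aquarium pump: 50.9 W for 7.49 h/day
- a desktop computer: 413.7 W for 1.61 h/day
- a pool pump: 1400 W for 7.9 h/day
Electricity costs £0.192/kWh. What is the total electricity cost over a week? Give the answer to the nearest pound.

£18

washing machine: 1390 W × 0.85 h × 7 d = 8,270 Wh = 8.271 kWh
aquarium pump: 50.9 W × 7.49 h × 7 d = 2,669 Wh = 2.669 kWh
desktop computer: 413.7 W × 1.61 h × 7 d = 4,662 Wh = 4.662 kWh
pool pump: 1400 W × 7.9 h × 7 d = 77,420 Wh = 77.42 kWh
Total energy = 8.271 + 2.669 + 4.662 + 77.42 = 93.02 kWh
Cost = 93.02 kWh × £0.192 = £17.86 ≈ £18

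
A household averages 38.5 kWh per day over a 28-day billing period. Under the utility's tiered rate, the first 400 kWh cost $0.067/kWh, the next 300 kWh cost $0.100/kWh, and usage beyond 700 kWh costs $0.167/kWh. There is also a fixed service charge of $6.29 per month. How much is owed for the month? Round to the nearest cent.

Usage = 38.5 kWh/day × 28 days = 1078 kWh
First 400 kWh × $0.067 = $26.80
Next 300 kWh × $0.100 = $30.00
Remaining 378 kWh × $0.167 = $63.13
Energy charge = $119.93; + service $6.29 = $126.22

$126.22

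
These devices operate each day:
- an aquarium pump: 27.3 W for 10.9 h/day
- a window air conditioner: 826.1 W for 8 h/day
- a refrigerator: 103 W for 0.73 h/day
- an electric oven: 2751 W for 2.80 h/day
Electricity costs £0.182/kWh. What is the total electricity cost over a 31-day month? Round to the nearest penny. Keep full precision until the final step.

£82.85

aquarium pump: 27.3 W × 10.9 h × 31 d = 9,225 Wh = 9.225 kWh
window air conditioner: 826.1 W × 8 h × 31 d = 204,873 Wh = 204.9 kWh
refrigerator: 103 W × 0.73 h × 31 d = 2,331 Wh = 2.331 kWh
electric oven: 2751 W × 2.80 h × 31 d = 238,787 Wh = 238.8 kWh
Total energy = 9.225 + 204.9 + 2.331 + 238.8 = 455.2 kWh
Cost = 455.2 kWh × £0.182 = £82.85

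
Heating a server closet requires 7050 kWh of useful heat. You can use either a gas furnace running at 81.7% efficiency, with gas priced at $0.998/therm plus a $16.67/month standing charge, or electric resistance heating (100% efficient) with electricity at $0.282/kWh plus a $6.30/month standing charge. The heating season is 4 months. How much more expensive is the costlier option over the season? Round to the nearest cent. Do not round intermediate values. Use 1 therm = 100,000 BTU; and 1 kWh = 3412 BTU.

$1652.78

Heat load = 7050 kWh × 3412 = 24,054,600 BTU
Gas: input = 24,054,600 / 0.817 = 29,442,595 BTU = 294.4 therm → 294.4 × $0.998 = $293.84; + 4 × $16.67 standing = $360.52
Electric: 24,054,600 BTU / 3412 = 7,050 kWh → × $0.282 = $1,988.10; + 4 × $6.30 standing = $2,013.30
Difference = |$360.52 − $2,013.30| = $1,652.78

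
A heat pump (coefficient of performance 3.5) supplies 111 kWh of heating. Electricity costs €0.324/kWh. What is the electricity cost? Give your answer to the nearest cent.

Electrical input = 111 kWh / 3.5 = 31.71 kWh
Cost = 31.71 × €0.324/kWh = €10.28

€10.28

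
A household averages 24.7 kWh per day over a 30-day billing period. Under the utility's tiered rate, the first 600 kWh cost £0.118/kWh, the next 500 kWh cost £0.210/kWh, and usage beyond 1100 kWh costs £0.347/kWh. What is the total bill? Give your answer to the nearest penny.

Usage = 24.7 kWh/day × 30 days = 741 kWh
First 600 kWh × £0.118 = £70.80
Next 141 kWh × £0.210 = £29.61
Remaining tier: 0 kWh (not reached)
Total = £100.41

£100.41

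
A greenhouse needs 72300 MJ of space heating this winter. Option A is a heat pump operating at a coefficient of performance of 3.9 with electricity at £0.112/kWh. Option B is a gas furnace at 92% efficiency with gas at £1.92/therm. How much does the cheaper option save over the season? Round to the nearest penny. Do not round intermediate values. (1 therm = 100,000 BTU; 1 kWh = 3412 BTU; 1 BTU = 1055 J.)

£853.40

Heat load = 72300 MJ = 72,300,000,000 J / 1055 = 68,530,806 BTU
Gas: input = 68,530,806 / 0.92 = 74,490,006 BTU = 744.9 therm → 744.9 × £1.92 = £1,430.21
Heat pump: 68,530,806 BTU / 3412 = 20,090 kWh heat; / 3.9 = 5,150 kWh in → × £0.112 = £576.81
Difference = |£1,430.21 − £576.81| = £853.40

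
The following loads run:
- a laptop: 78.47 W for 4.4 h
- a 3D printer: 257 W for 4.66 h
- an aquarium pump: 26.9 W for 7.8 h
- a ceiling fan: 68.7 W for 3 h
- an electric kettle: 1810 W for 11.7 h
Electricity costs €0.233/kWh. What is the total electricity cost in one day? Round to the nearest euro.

laptop: 78.47 W × 4.4 h = 345 Wh = 0.3453 kWh
3D printer: 257 W × 4.66 h = 1,198 Wh = 1.198 kWh
aquarium pump: 26.9 W × 7.8 h = 210 Wh = 0.2098 kWh
ceiling fan: 68.7 W × 3 h = 206 Wh = 0.2061 kWh
electric kettle: 1810 W × 11.7 h = 21,177 Wh = 21.18 kWh
Total energy = 0.3453 + 1.198 + 0.2098 + 0.2061 + 21.18 = 23.14 kWh
Cost = 23.14 kWh × €0.233 = €5.39 ≈ €5

€5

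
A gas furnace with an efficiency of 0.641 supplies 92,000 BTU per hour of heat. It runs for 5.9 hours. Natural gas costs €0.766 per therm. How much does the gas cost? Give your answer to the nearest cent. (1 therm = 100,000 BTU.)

€6.49

Heat delivered = 92,000 BTU/h × 5.9 h = 542,800 BTU
Gas input = 542,800 / 0.641 = 846,802 BTU
= 846,802 / 100,000 = 8.468 therm
Cost = 8.468 × €0.766/therm = €6.49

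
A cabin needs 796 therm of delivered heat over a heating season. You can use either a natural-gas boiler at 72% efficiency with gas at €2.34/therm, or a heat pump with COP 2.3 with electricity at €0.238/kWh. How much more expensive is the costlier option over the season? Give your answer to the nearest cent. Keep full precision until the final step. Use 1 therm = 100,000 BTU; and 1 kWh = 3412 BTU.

Heat load = 796 therm × 100,000 = 79,600,000 BTU
Gas: input = 79,600,000 / 0.72 = 110,555,556 BTU = 1,106 therm → 1,106 × €2.34 = €2,587.00
Heat pump: 79,600,000 BTU / 3412 = 23,330 kWh heat; / 2.3 = 10,140 kWh in → × €0.238 = €2,414.09
Difference = |€2,587.00 − €2,414.09| = €172.91

€172.91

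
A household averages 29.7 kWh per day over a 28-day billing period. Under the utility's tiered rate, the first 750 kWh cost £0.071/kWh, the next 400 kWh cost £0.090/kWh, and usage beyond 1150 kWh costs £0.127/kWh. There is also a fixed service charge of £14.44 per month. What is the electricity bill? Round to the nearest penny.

Usage = 29.7 kWh/day × 28 days = 831.6 kWh
First 750 kWh × £0.071 = £53.25
Next 81.6 kWh × £0.090 = £7.34
Remaining tier: 0 kWh (not reached)
Energy charge = £60.59; + service £14.44 = £75.03

£75.03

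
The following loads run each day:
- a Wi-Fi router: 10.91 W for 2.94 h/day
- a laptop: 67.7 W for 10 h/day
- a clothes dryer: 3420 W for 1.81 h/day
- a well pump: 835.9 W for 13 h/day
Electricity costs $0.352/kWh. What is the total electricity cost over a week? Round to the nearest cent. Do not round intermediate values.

Wi-Fi router: 10.91 W × 2.94 h × 7 d = 225 Wh = 0.2245 kWh
laptop: 67.7 W × 10 h × 7 d = 4,739 Wh = 4.739 kWh
clothes dryer: 3420 W × 1.81 h × 7 d = 43,331 Wh = 43.33 kWh
well pump: 835.9 W × 13 h × 7 d = 76,067 Wh = 76.07 kWh
Total energy = 0.2245 + 4.739 + 43.33 + 76.07 = 124.4 kWh
Cost = 124.4 kWh × $0.352 = $43.78

$43.78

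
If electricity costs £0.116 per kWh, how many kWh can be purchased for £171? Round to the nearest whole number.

1474 kWh

£171 / £0.116 per kWh = 1,474 kWh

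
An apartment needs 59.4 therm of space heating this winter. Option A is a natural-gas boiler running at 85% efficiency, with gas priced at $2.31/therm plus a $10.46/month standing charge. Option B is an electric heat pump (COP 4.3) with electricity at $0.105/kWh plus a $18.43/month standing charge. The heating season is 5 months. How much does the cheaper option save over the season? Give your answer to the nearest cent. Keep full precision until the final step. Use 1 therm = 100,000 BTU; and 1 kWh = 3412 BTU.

Heat load = 59.4 therm × 100,000 = 5,940,000 BTU
Gas: input = 5,940,000 / 0.85 = 6,988,235 BTU = 69.88 therm → 69.88 × $2.31 = $161.43; + 5 × $10.46 standing = $213.73
Heat pump: 5,940,000 BTU / 3412 = 1,741 kWh heat; / 4.3 = 404.9 kWh in → × $0.105 = $42.51; + 5 × $18.43 standing = $134.66
Difference = |$213.73 − $134.66| = $79.07

$79.07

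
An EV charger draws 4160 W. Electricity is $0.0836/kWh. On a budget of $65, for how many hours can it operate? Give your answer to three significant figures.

187 h

Energy budget = $65 / $0.0836 per kWh = 777.5 kWh = 777,512 Wh
Runtime = 777,512 Wh / 4160 W = 186.9 h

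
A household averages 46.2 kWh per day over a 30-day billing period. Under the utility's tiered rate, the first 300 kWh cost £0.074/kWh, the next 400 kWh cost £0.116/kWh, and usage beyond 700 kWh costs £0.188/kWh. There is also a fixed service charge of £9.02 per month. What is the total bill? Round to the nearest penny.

£206.59

Usage = 46.2 kWh/day × 30 days = 1386 kWh
First 300 kWh × £0.074 = £22.20
Next 400 kWh × £0.116 = £46.40
Remaining 686 kWh × £0.188 = £128.97
Energy charge = £197.57; + service £9.02 = £206.59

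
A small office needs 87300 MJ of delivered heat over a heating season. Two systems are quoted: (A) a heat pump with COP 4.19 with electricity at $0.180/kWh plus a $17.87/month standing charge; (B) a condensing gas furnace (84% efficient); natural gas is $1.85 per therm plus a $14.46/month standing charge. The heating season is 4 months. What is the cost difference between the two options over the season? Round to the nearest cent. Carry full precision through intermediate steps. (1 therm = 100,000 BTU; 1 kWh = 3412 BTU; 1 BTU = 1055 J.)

$766.94

Heat load = 87300 MJ = 87,300,000,000 J / 1055 = 82,748,815 BTU
Gas: input = 82,748,815 / 0.84 = 98,510,494 BTU = 985.1 therm → 985.1 × $1.85 = $1,822.44; + 4 × $14.46 standing = $1,880.28
Heat pump: 82,748,815 BTU / 3412 = 24,250 kWh heat; / 4.19 = 5,788 kWh in → × $0.180 = $1,041.86; + 4 × $17.87 standing = $1,113.34
Difference = |$1,880.28 − $1,113.34| = $766.94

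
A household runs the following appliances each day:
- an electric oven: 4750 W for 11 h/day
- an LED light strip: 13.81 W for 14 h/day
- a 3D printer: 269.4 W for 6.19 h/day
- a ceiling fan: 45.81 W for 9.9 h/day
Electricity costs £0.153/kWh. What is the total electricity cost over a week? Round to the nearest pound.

£58

electric oven: 4750 W × 11 h × 7 d = 365,750 Wh = 365.8 kWh
LED light strip: 13.81 W × 14 h × 7 d = 1,353 Wh = 1.353 kWh
3D printer: 269.4 W × 6.19 h × 7 d = 11,673 Wh = 11.67 kWh
ceiling fan: 45.81 W × 9.9 h × 7 d = 3,175 Wh = 3.175 kWh
Total energy = 365.8 + 1.353 + 11.67 + 3.175 = 382 kWh
Cost = 382 kWh × £0.153 = £58.44 ≈ £58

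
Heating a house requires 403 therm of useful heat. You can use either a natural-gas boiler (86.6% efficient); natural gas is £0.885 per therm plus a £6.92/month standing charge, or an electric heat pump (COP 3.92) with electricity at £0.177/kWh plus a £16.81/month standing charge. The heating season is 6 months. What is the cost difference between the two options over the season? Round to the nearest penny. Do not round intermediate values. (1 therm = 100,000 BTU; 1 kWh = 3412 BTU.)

Heat load = 403 therm × 100,000 = 40,300,000 BTU
Gas: input = 40,300,000 / 0.866 = 46,535,797 BTU = 465.4 therm → 465.4 × £0.885 = £411.84; + 6 × £6.92 standing = £453.36
Heat pump: 40,300,000 BTU / 3412 = 11,810 kWh heat; / 3.92 = 3,013 kWh in → × £0.177 = £533.31; + 6 × £16.81 standing = £634.17
Difference = |£453.36 − £634.17| = £180.81

£180.81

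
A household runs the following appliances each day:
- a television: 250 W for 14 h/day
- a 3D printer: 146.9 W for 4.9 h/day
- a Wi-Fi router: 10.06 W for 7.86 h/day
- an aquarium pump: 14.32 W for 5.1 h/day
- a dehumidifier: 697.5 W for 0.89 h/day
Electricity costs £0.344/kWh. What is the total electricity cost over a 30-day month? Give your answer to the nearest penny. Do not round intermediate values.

£51.52

television: 250 W × 14 h × 30 d = 105,000 Wh = 105 kWh
3D printer: 146.9 W × 4.9 h × 30 d = 21,594 Wh = 21.59 kWh
Wi-Fi router: 10.06 W × 7.86 h × 30 d = 2,372 Wh = 2.372 kWh
aquarium pump: 14.32 W × 5.1 h × 30 d = 2,191 Wh = 2.191 kWh
dehumidifier: 697.5 W × 0.89 h × 30 d = 18,623 Wh = 18.62 kWh
Total energy = 105 + 21.59 + 2.372 + 2.191 + 18.62 = 149.8 kWh
Cost = 149.8 kWh × £0.344 = £51.52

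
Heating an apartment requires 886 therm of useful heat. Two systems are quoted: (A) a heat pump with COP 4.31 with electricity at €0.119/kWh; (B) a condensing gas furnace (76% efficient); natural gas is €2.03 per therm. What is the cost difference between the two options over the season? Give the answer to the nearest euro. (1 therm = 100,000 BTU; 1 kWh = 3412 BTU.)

€1650

Heat load = 886 therm × 100,000 = 88,600,000 BTU
Gas: input = 88,600,000 / 0.76 = 116,578,947 BTU = 1,166 therm → 1,166 × €2.03 = €2,366.55
Heat pump: 88,600,000 BTU / 3412 = 25,970 kWh heat; / 4.31 = 6,025 kWh in → × €0.119 = €716.96
Difference = |€2,366.55 − €716.96| = €1,649.59 ≈ €1650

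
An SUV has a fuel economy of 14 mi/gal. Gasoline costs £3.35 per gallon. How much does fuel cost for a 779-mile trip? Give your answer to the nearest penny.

Fuel = 779 mi / 14 mpg = 55.64 gal
Cost = 55.64 gal × £3.35/gal = £186.40

£186.40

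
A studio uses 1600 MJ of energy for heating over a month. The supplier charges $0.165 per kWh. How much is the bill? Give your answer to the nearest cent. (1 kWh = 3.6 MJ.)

$73.33

1600 MJ × (0.27778 kWh/MJ) = 444.4 kWh
Cost = 444.4 kWh × $0.165/kWh = $73.33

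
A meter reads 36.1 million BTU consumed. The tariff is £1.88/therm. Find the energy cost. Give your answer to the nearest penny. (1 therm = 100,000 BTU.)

36.1 million BTU × (10 therm/million BTU) = 361 therm
Cost = 361 therm × £1.88/therm = £678.68

£678.68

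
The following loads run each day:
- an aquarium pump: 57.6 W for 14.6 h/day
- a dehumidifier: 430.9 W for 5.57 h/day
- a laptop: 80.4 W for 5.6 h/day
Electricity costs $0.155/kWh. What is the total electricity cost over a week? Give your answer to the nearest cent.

aquarium pump: 57.6 W × 14.6 h × 7 d = 5,887 Wh = 5.887 kWh
dehumidifier: 430.9 W × 5.57 h × 7 d = 16,801 Wh = 16.8 kWh
laptop: 80.4 W × 5.6 h × 7 d = 3,152 Wh = 3.152 kWh
Total energy = 5.887 + 16.8 + 3.152 = 25.84 kWh
Cost = 25.84 kWh × $0.155 = $4.01

$4.01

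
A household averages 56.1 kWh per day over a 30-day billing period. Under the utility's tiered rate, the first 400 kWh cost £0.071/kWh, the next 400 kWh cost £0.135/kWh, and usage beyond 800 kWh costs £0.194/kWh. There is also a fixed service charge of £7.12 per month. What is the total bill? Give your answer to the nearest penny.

Usage = 56.1 kWh/day × 30 days = 1683 kWh
First 400 kWh × £0.071 = £28.40
Next 400 kWh × £0.135 = £54.00
Remaining 883 kWh × £0.194 = £171.30
Energy charge = £253.70; + service £7.12 = £260.82

£260.82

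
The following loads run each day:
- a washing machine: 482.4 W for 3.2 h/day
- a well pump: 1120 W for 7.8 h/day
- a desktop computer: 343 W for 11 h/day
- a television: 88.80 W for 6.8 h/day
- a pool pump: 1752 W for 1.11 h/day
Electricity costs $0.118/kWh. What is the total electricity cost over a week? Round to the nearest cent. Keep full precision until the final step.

washing machine: 482.4 W × 3.2 h × 7 d = 10,806 Wh = 10.81 kWh
well pump: 1120 W × 7.8 h × 7 d = 61,152 Wh = 61.15 kWh
desktop computer: 343 W × 11 h × 7 d = 26,411 Wh = 26.41 kWh
television: 88.80 W × 6.8 h × 7 d = 4,227 Wh = 4.227 kWh
pool pump: 1752 W × 1.11 h × 7 d = 13,613 Wh = 13.61 kWh
Total energy = 10.81 + 61.15 + 26.41 + 4.227 + 13.61 = 116.2 kWh
Cost = 116.2 kWh × $0.118 = $13.71

$13.71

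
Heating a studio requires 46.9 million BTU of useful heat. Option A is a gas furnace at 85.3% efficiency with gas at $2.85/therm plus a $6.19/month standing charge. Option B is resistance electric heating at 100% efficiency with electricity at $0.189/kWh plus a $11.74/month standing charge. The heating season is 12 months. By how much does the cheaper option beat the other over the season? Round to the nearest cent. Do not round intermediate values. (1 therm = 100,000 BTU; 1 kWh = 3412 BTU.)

$1097.52

Heat load = 46.9 × 10⁶ BTU = 46,900,000 BTU
Gas: input = 46,900,000 / 0.853 = 54,982,415 BTU = 549.8 therm → 549.8 × $2.85 = $1,567.00; + 12 × $6.19 standing = $1,641.28
Electric: 46,900,000 BTU / 3412 = 13,750 kWh → × $0.189 = $2,597.92; + 12 × $11.74 standing = $2,738.80
Difference = |$1,641.28 − $2,738.80| = $1,097.52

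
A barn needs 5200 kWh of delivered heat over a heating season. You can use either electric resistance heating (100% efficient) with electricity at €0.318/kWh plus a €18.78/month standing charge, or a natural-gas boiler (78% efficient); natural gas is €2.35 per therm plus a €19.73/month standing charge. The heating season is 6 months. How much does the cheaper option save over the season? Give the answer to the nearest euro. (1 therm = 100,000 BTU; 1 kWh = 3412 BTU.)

€1113

Heat load = 5200 kWh × 3412 = 17,742,400 BTU
Gas: input = 17,742,400 / 0.78 = 22,746,667 BTU = 227.5 therm → 227.5 × €2.35 = €534.55; + 6 × €19.73 standing = €652.93
Electric: 17,742,400 BTU / 3412 = 5,200 kWh → × €0.318 = €1,653.60; + 6 × €18.78 standing = €1,766.28
Difference = |€652.93 − €1,766.28| = €1,113.35 ≈ €1113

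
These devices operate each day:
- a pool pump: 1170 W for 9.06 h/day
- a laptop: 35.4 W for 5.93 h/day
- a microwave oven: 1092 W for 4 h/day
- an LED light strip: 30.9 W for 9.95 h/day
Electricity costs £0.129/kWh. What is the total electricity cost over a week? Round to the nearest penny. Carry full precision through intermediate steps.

£13.98

pool pump: 1170 W × 9.06 h × 7 d = 74,201 Wh = 74.2 kWh
laptop: 35.4 W × 5.93 h × 7 d = 1,469 Wh = 1.469 kWh
microwave oven: 1092 W × 4 h × 7 d = 30,576 Wh = 30.58 kWh
LED light strip: 30.9 W × 9.95 h × 7 d = 2,152 Wh = 2.152 kWh
Total energy = 74.2 + 1.469 + 30.58 + 2.152 = 108.4 kWh
Cost = 108.4 kWh × £0.129 = £13.98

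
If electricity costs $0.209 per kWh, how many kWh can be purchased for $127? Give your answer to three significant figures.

608 kWh

$127 / $0.209 per kWh = 607.7 kWh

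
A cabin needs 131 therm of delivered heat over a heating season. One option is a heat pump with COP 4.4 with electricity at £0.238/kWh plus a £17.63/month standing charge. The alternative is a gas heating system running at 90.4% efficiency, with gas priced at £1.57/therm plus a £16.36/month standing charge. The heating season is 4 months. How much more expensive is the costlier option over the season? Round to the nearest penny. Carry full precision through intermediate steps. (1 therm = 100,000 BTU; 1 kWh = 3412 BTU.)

£14.75

Heat load = 131 therm × 100,000 = 13,100,000 BTU
Gas: input = 13,100,000 / 0.904 = 14,491,150 BTU = 144.9 therm → 144.9 × £1.57 = £227.51; + 4 × £16.36 standing = £292.95
Heat pump: 13,100,000 BTU / 3412 = 3,839 kWh heat; / 4.4 = 872.6 kWh in → × £0.238 = £207.68; + 4 × £17.63 standing = £278.20
Difference = |£292.95 − £278.20| = £14.75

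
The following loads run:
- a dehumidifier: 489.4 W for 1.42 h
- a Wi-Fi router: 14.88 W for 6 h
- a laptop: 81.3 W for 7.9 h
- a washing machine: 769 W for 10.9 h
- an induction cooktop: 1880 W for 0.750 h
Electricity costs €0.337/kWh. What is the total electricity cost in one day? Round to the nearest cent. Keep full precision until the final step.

€3.78

dehumidifier: 489.4 W × 1.42 h = 695 Wh = 0.6949 kWh
Wi-Fi router: 14.88 W × 6 h = 89 Wh = 0.08928 kWh
laptop: 81.3 W × 7.9 h = 642 Wh = 0.6423 kWh
washing machine: 769 W × 10.9 h = 8,382 Wh = 8.382 kWh
induction cooktop: 1880 W × 0.750 h = 1,410 Wh = 1.41 kWh
Total energy = 0.6949 + 0.08928 + 0.6423 + 8.382 + 1.41 = 11.22 kWh
Cost = 11.22 kWh × €0.337 = €3.78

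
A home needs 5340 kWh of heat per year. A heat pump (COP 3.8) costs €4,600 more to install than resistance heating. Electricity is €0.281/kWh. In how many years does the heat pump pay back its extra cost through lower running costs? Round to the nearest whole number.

4 years

Resistance: 5340 kWh × €0.281 = €1,500.54/yr
Heat pump: 5340 / 3.8 = 1405 kWh in → × €0.281 = €394.88/yr
Annual savings = €1,105.66
Payback = €4,600 / €1,105.66 = 4.16 years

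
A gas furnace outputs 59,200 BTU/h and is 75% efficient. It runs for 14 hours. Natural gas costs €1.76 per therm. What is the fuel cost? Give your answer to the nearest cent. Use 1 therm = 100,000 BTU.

Heat delivered = 59,200 BTU/h × 14 h = 828,800 BTU
Gas input = 828,800 / 0.75 = 1,105,067 BTU
= 1,105,067 / 100,000 = 11.05 therm
Cost = 11.05 × €1.76/therm = €19.45

€19.45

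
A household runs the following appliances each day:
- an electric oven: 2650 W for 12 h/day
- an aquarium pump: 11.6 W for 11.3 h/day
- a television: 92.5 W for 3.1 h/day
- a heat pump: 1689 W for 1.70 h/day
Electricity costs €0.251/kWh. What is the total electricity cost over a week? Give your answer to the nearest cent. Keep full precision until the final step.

€61.65

electric oven: 2650 W × 12 h × 7 d = 222,600 Wh = 222.6 kWh
aquarium pump: 11.6 W × 11.3 h × 7 d = 918 Wh = 0.9176 kWh
television: 92.5 W × 3.1 h × 7 d = 2,007 Wh = 2.007 kWh
heat pump: 1689 W × 1.70 h × 7 d = 20,099 Wh = 20.1 kWh
Total energy = 222.6 + 0.9176 + 2.007 + 20.1 = 245.6 kWh
Cost = 245.6 kWh × €0.251 = €61.65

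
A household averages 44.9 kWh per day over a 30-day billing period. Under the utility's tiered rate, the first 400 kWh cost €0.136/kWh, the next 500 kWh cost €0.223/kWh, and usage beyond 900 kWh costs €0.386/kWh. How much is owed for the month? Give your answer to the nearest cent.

Usage = 44.9 kWh/day × 30 days = 1347 kWh
First 400 kWh × €0.136 = €54.40
Next 500 kWh × €0.223 = €111.50
Remaining 447 kWh × €0.386 = €172.54
Total = €338.44

€338.44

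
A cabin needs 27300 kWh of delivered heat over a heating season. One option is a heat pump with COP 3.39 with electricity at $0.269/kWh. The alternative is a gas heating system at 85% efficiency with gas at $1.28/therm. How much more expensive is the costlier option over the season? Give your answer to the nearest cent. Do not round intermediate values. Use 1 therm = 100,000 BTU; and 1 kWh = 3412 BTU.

$763.59

Heat load = 27300 kWh × 3412 = 93,147,600 BTU
Gas: input = 93,147,600 / 0.85 = 109,585,412 BTU = 1,096 therm → 1,096 × $1.28 = $1,402.69
Heat pump: 93,147,600 BTU / 3412 = 27,300 kWh heat; / 3.39 = 8,053 kWh in → × $0.269 = $2,166.28
Difference = |$1,402.69 − $2,166.28| = $763.59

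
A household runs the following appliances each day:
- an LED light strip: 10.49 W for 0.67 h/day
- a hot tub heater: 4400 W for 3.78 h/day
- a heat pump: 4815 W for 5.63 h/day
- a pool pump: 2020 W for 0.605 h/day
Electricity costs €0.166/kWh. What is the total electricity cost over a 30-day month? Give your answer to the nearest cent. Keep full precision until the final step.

LED light strip: 10.49 W × 0.67 h × 30 d = 211 Wh = 0.2108 kWh
hot tub heater: 4400 W × 3.78 h × 30 d = 498,960 Wh = 499 kWh
heat pump: 4815 W × 5.63 h × 30 d = 813,254 Wh = 813.3 kWh
pool pump: 2020 W × 0.605 h × 30 d = 36,663 Wh = 36.66 kWh
Total energy = 0.2108 + 499 + 813.3 + 36.66 = 1,349 kWh
Cost = 1,349 kWh × €0.166 = €223.95

€223.95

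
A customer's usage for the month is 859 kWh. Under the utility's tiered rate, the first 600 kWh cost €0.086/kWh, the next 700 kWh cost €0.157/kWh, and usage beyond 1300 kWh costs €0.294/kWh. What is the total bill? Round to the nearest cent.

First 600 kWh × €0.086 = €51.60
Next 259 kWh × €0.157 = €40.66
Remaining tier: 0 kWh (not reached)
Total = €92.26

€92.26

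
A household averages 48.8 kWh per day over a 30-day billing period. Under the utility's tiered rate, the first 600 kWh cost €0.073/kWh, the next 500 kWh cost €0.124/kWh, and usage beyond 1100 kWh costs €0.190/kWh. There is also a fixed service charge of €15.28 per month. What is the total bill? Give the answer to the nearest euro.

Usage = 48.8 kWh/day × 30 days = 1464 kWh
First 600 kWh × €0.073 = €43.80
Next 500 kWh × €0.124 = €62.00
Remaining 364 kWh × €0.190 = €69.16
Energy charge = €174.96; + service €15.28 = €190.24 ≈ €190

€190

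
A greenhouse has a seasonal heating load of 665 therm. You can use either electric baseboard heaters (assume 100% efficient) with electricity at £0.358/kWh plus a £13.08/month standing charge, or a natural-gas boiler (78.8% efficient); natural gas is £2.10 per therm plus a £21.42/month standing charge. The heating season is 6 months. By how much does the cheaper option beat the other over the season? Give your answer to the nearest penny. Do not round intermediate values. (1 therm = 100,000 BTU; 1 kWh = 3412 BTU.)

Heat load = 665 therm × 100,000 = 66,500,000 BTU
Gas: input = 66,500,000 / 0.788 = 84,390,863 BTU = 843.9 therm → 843.9 × £2.10 = £1,772.21; + 6 × £21.42 standing = £1,900.73
Electric: 66,500,000 BTU / 3412 = 19,490 kWh → × £0.358 = £6,977.43; + 6 × £13.08 standing = £7,055.91
Difference = |£1,900.73 − £7,055.91| = £5,155.18

£5155.18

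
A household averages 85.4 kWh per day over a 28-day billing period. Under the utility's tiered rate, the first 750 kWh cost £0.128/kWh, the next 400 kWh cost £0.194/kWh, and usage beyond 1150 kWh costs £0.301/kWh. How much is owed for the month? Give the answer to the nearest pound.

£547

Usage = 85.4 kWh/day × 28 days = 2391.2 kWh
First 750 kWh × £0.128 = £96.00
Next 400 kWh × £0.194 = £77.60
Remaining 1241.2 kWh × £0.301 = £373.60
Total = £547.20 ≈ £547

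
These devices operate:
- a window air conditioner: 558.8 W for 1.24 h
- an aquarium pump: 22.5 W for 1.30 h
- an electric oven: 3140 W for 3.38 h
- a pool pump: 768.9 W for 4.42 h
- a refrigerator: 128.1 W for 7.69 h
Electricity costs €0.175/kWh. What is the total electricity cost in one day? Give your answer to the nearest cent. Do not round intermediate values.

window air conditioner: 558.8 W × 1.24 h = 693 Wh = 0.6929 kWh
aquarium pump: 22.5 W × 1.30 h = 29 Wh = 0.02925 kWh
electric oven: 3140 W × 3.38 h = 10,613 Wh = 10.61 kWh
pool pump: 768.9 W × 4.42 h = 3,399 Wh = 3.399 kWh
refrigerator: 128.1 W × 7.69 h = 985 Wh = 0.9851 kWh
Total energy = 0.6929 + 0.02925 + 10.61 + 3.399 + 0.9851 = 15.72 kWh
Cost = 15.72 kWh × €0.175 = €2.75

€2.75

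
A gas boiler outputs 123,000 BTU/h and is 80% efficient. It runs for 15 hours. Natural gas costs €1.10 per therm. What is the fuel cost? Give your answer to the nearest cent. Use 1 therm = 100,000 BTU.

Heat delivered = 123,000 BTU/h × 15 h = 1,845,000 BTU
Gas input = 1,845,000 / 0.80 = 2,306,250 BTU
= 2,306,250 / 100,000 = 23.06 therm
Cost = 23.06 × €1.10/therm = €25.37

€25.37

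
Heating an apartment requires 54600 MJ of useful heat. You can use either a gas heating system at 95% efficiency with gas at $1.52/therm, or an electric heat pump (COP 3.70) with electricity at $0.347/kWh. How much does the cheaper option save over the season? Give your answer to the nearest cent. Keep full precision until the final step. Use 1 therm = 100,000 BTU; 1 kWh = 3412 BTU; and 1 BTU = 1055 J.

$594.46

Heat load = 54600 MJ = 54,600,000,000 J / 1055 = 51,753,555 BTU
Gas: input = 51,753,555 / 0.95 = 54,477,426 BTU = 544.8 therm → 544.8 × $1.52 = $828.06
Heat pump: 51,753,555 BTU / 3412 = 15,170 kWh heat; / 3.70 = 4,099 kWh in → × $0.347 = $1,422.52
Difference = |$828.06 − $1,422.52| = $594.46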